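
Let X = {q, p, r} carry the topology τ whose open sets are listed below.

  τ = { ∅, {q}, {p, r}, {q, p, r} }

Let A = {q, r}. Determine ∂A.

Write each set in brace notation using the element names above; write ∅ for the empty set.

{p, r}

interior: largest open inside A is {q} (from ∅, {q})
cl via duality: int({p}) = ∅, so X∖∅ = {q, p, r}
cl∖int = {p, r}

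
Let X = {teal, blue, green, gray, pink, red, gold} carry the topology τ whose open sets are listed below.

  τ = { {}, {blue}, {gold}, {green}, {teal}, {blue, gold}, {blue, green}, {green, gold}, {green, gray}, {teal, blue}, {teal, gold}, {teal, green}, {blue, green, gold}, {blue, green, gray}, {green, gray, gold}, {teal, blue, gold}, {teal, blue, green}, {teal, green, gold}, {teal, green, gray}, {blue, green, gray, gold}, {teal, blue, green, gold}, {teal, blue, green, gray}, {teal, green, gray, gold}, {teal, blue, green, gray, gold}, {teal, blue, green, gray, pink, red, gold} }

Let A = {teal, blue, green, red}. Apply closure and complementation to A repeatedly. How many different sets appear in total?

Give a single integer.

8

complement {gray, pink, gold}; its interior {gold}; cl(A) = X∖{gold} = {teal, blue, green, gray, pink, red}
With k = closure, c = complement:
  1. A     = {teal, blue, green, red}
  2. kA    = {teal, blue, green, gray, pink, red}
  3. cA    = {gray, pink, gold}
  4. ckA   = {gold}
  5. kcA   = {gray, pink, red, gold}
  6. kckA  = {pink, red, gold}
  7. ckcA  = {teal, blue, green}
  8. ckckA = {teal, blue, green, gray}
k, c of each give nothing new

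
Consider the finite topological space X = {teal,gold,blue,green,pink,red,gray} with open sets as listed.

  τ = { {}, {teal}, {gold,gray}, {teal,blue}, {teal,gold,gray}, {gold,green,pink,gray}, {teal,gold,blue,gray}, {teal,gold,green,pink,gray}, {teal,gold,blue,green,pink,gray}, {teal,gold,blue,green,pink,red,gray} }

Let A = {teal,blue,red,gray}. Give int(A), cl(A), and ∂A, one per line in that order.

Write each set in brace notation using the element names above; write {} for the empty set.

open subsets of A: {}, {teal}, {teal,blue}; so int(A) = {teal,blue}
closure: X∖int(X∖A) = X∖{} = {teal,gold,blue,green,pink,red,gray}
∂A = {teal,gold,blue,green,pink,red,gray} minus {teal,blue} = {gold,green,pink,red,gray}

int(A) = {teal,blue}
cl(A)  = {teal,gold,blue,green,pink,red,gray}
∂A     = {gold,green,pink,red,gray}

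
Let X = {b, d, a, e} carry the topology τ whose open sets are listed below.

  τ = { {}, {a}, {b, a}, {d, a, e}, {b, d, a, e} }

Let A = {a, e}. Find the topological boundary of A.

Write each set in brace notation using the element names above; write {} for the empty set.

{b, d, e}

interior: largest open inside A is {a} (from {}, {a})
cl via duality: int({b, d}) = {}, so X∖{} = {b, d, a, e}
cl∖int = {b, d, e}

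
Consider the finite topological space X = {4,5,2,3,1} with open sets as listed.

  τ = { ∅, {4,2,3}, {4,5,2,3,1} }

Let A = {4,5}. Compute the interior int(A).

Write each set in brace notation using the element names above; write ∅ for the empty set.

interior: largest open inside A is ∅ (from ∅)

∅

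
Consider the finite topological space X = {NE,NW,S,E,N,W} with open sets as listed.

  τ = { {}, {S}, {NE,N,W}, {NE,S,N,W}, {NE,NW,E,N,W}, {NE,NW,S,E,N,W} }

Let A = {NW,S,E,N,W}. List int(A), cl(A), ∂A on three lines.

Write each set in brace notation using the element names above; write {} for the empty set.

opens ⊆ A: {}, {S}; union → int = {S}
complement {NE}; its interior {}; cl(A) = X∖{} = {NE,NW,S,E,N,W}
boundary = {NE,NW,S,E,N,W} ∖ {S} = {NE,NW,E,N,W}

int(A) = {S}
cl(A)  = {NE,NW,S,E,N,W}
∂A     = {NE,NW,E,N,W}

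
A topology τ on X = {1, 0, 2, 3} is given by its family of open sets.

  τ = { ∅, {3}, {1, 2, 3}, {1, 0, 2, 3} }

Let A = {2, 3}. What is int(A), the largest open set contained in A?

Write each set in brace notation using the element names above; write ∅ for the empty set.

{3}

interior: largest open inside A is {3} (from ∅, {3})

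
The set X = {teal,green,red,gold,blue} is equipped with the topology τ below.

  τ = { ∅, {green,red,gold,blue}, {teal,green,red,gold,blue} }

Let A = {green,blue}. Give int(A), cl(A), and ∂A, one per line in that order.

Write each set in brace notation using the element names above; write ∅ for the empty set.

opens ⊆ A: ∅; union → int = ∅
complement {teal,red,gold}; its interior ∅; cl(A) = X∖∅ = {teal,green,red,gold,blue}
boundary = {teal,green,red,gold,blue} ∖ ∅ = {teal,green,red,gold,blue}

int(A) = ∅
cl(A)  = {teal,green,red,gold,blue}
∂A     = {teal,green,red,gold,blue}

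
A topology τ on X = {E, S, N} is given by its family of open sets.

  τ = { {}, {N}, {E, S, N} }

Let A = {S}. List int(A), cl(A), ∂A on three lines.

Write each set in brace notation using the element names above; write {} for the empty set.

U open, U⊆A: {}. int(A) = ⋃ = {}
X∖A={E, N}, int(X∖A)={N}, hence cl(A)={E, S}
∂A: remove int from cl → {E, S}

int(A) = {}
cl(A)  = {E, S}
∂A     = {E, S}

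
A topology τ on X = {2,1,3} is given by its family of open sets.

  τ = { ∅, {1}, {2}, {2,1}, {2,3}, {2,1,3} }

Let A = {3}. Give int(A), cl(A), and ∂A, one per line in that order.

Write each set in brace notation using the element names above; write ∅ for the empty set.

int(A) = ∅
cl(A)  = {3}
∂A     = {3}

U open, U⊆A: ∅. int(A) = ⋃ = ∅
X∖A={2,1}, int(X∖A)={2,1}, hence cl(A)={3}
∂A: remove int from cl → {3}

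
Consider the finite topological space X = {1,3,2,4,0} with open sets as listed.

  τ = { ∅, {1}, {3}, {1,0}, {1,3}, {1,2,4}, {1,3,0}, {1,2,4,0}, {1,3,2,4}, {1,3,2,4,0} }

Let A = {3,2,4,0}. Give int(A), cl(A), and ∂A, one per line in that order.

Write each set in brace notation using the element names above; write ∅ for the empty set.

U open, U⊆A: ∅, {3}. int(A) = ⋃ = {3}
X∖A={1}, int(X∖A)={1}, hence cl(A)={3,2,4,0}
∂A: remove int from cl → {2,4,0}

int(A) = {3}
cl(A)  = {3,2,4,0}
∂A     = {2,4,0}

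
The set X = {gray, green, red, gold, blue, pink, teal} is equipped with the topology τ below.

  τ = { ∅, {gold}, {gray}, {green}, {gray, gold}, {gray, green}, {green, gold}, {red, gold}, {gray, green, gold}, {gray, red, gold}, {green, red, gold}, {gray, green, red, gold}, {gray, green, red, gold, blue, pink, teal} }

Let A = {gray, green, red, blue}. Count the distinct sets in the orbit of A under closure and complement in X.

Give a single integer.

closure: X∖int(X∖A) = X∖{gold} = {gray, green, red, blue, pink, teal}
Let k=closure and c=complement:
  1. A     = {gray, green, red, blue}
  2. kA    = {gray, green, red, blue, pink, teal}
  3. cA    = {gold, pink, teal}
  4. ckA   = {gold}
  5. kcA   = {red, gold, blue, pink, teal}
  6. ckcA  = {gray, green}
  7. kckcA = {gray, green, blue, pink, teal}
  8. ckckcA = {red, gold}
— saturated at 8

8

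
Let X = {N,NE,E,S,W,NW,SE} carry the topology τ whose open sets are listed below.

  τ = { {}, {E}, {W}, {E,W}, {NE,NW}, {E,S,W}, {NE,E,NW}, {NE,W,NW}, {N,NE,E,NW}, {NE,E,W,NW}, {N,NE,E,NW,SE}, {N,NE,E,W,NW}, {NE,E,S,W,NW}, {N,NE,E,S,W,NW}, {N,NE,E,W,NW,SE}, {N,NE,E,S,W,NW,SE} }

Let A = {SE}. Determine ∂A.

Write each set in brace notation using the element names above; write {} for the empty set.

{SE}

open subsets of A: {}; so int(A) = {}
closure: X∖int(X∖A) = X∖{N,NE,E,S,W,NW} = {SE}
∂A = {SE} minus {} = {SE}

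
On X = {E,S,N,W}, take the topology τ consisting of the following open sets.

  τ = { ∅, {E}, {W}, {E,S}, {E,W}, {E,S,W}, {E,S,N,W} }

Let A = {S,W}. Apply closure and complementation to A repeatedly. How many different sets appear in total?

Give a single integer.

8

X∖A={E,N}, int(X∖A)={E}, hence cl(A)={S,N,W}
Orbit (k=closure, c=complement):
  1. A     = {S,W}
  2. kA    = {S,N,W}
  3. cA    = {E,N}
  4. ckA   = {E}
  5. kcA   = {E,S,N}
  6. ckcA  = {W}
  7. kckcA = {N,W}
  8. ckckcA = {E,S}
(closed under both — stop)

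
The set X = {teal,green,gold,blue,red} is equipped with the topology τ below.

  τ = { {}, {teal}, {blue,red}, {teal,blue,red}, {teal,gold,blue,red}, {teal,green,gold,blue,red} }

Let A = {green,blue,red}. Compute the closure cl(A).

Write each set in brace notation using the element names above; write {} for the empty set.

closure: X∖int(X∖A) = X∖{teal} = {green,gold,blue,red}

{green,gold,blue,red}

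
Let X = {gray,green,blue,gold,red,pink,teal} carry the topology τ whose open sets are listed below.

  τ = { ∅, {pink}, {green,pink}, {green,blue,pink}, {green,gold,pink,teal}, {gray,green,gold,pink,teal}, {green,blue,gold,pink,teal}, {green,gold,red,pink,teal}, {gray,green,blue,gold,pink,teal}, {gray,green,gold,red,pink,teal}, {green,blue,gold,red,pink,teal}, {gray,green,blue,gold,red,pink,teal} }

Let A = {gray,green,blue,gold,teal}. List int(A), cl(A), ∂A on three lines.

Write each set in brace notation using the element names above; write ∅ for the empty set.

int(A) = ∅
cl(A)  = {gray,green,blue,gold,red,teal}
∂A     = {gray,green,blue,gold,red,teal}

U open, U⊆A: ∅. int(A) = ⋃ = ∅
X∖A={red,pink}, int(X∖A)={pink}, hence cl(A)={gray,green,blue,gold,red,teal}
∂A: remove int from cl → {gray,green,blue,gold,red,teal}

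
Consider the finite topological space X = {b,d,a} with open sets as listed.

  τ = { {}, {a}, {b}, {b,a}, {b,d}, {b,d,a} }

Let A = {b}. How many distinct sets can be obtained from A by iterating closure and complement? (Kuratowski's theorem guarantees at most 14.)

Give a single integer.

4

complement {d,a}; its interior {a}; cl(A) = X∖{a} = {b,d}
With k = closure, c = complement:
  1. A     = {b}
  2. kA    = {b,d}
  3. cA    = {d,a}
  4. ckA   = {a}
k, c of each give nothing new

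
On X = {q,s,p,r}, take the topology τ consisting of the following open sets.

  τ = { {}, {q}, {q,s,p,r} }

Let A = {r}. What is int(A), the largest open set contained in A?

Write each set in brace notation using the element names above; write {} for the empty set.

opens ⊆ A: {}; union → int = {}

{}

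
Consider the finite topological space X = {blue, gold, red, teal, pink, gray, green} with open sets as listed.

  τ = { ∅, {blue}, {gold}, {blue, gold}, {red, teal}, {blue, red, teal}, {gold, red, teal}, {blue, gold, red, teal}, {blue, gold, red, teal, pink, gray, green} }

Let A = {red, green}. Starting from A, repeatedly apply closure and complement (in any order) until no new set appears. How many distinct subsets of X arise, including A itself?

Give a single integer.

cl via duality: int({blue, gold, teal, pink, gray}) = {blue, gold}, so X∖{blue, gold} = {red, teal, pink, gray, green}
Write k for closure, c for complement:
  1. A     = {red, green}
  2. kA    = {red, teal, pink, gray, green}
  3. cA    = {blue, gold, teal, pink, gray}
  4. ckA   = {blue, gold}
  5. kcA   = {blue, gold, red, teal, pink, gray, green}
  6. kckA  = {blue, gold, pink, gray, green}
  7. ckcA  = ∅
  8. ckckA = {red, teal}
applying k or c yields no new set

8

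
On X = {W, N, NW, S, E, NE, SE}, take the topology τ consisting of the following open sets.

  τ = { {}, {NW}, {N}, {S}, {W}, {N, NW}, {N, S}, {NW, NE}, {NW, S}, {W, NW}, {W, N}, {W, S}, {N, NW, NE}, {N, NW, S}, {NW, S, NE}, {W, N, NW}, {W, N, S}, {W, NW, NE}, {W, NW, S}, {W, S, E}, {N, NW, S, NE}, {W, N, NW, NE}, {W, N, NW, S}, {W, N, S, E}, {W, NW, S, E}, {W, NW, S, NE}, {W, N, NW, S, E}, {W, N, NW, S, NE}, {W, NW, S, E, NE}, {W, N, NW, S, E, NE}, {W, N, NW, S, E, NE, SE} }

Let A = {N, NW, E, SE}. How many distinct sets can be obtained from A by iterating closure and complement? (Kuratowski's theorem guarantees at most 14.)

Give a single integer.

10

X∖A={W, S, NE}, int(X∖A)={W, S}, hence cl(A)={N, NW, E, NE, SE}
Orbit (k=closure, c=complement):
  1. A     = {N, NW, E, SE}
  2. kA    = {N, NW, E, NE, SE}
  3. cA    = {W, S, NE}
  4. ckA   = {W, S}
  5. kcA   = {W, S, E, NE, SE}
  6. kckA  = {W, S, E, SE}
  7. ckcA  = {N, NW}
  8. ckckA = {N, NW, NE}
  9. kckcA = {N, NW, NE, SE}
  10. ckckcA = {W, S, E}
(closed under both — stop)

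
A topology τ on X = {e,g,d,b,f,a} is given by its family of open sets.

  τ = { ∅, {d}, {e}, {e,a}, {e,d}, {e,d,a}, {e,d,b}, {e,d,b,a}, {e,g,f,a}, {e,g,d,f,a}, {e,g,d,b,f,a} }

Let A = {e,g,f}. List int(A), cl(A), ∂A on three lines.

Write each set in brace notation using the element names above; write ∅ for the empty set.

int(A) = {e}
cl(A)  = {e,g,b,f,a}
∂A     = {g,b,f,a}

U open, U⊆A: ∅, {e}. int(A) = ⋃ = {e}
X∖A={d,b,a}, int(X∖A)={d}, hence cl(A)={e,g,b,f,a}
∂A: remove int from cl → {g,b,f,a}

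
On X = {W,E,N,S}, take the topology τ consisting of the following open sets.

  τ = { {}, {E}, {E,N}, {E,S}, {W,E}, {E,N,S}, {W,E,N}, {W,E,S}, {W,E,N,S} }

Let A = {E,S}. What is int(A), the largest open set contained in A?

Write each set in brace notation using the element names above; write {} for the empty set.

U open, U⊆A: {}, {E}, {E,S}. int(A) = ⋃ = {E,S}

{E,S}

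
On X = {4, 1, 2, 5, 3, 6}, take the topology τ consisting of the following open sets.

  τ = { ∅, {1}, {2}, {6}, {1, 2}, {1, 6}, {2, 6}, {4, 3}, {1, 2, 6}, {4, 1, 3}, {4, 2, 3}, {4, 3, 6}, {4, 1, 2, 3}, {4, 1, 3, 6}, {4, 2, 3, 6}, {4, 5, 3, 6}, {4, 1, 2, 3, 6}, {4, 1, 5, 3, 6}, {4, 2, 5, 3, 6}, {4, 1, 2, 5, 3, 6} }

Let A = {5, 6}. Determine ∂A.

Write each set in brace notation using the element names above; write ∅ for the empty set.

{5}

open subsets of A: ∅, {6}; so int(A) = {6}
closure: X∖int(X∖A) = X∖{4, 1, 2, 3} = {5, 6}
∂A = {5, 6} minus {6} = {5}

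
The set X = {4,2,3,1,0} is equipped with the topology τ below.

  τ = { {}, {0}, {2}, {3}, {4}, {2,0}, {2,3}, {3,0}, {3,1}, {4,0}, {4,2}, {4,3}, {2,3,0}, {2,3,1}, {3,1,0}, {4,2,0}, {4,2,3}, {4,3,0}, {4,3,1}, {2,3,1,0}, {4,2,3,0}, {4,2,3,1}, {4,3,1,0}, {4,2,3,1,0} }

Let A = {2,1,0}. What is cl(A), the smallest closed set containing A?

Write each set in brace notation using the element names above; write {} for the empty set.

closure: X∖int(X∖A) = X∖{4,3} = {2,1,0}

{2,1,0}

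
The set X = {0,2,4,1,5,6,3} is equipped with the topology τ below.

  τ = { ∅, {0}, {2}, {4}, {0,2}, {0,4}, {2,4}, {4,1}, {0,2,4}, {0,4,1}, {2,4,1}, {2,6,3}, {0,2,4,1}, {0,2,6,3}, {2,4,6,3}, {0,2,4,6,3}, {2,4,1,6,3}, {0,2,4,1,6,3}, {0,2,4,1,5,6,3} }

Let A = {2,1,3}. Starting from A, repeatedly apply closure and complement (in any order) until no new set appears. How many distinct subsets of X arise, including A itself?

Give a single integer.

cl via duality: int({0,4,5,6}) = {0,4}, so X∖{0,4} = {2,1,5,6,3}
Write k for closure, c for complement:
  1. A     = {2,1,3}
  2. kA    = {2,1,5,6,3}
  3. cA    = {0,4,5,6}
  4. ckA   = {0,4}
  5. kcA   = {0,4,1,5,6,3}
  6. kckA  = {0,4,1,5}
  7. ckcA  = {2}
  8. ckckA = {2,6,3}
  9. kckcA = {2,5,6,3}
  10. ckckcA = {0,4,1}
applying k or c yields no new set

10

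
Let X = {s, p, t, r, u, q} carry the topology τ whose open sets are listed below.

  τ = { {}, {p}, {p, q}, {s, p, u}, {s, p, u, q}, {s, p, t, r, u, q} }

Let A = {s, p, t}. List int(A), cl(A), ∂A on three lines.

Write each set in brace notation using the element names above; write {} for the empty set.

interior: largest open inside A is {p} (from {}, {p})
cl via duality: int({r, u, q}) = {}, so X∖{} = {s, p, t, r, u, q}
cl∖int = {s, t, r, u, q}

int(A) = {p}
cl(A)  = {s, p, t, r, u, q}
∂A     = {s, t, r, u, q}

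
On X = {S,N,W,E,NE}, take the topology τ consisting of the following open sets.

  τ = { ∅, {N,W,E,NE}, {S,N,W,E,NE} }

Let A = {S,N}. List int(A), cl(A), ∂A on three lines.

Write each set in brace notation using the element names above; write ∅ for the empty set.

interior: largest open inside A is ∅ (from ∅)
cl via duality: int({W,E,NE}) = ∅, so X∖∅ = {S,N,W,E,NE}
cl∖int = {S,N,W,E,NE}

int(A) = ∅
cl(A)  = {S,N,W,E,NE}
∂A     = {S,N,W,E,NE}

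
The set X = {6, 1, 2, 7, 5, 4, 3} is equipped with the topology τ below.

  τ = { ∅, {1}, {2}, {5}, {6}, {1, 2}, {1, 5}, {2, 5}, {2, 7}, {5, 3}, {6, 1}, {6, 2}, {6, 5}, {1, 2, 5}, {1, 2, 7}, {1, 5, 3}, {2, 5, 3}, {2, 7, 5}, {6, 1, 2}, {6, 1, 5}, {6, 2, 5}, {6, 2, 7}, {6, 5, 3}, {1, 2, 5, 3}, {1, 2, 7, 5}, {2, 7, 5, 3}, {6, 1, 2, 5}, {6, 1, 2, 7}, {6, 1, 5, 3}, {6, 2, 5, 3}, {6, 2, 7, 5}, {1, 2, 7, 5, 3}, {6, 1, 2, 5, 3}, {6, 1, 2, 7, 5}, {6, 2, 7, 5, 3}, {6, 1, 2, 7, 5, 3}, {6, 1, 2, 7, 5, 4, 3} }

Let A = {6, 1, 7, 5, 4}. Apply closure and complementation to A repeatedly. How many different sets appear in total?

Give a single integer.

10

closure: X∖int(X∖A) = X∖{2} = {6, 1, 7, 5, 4, 3}
Let k=closure and c=complement:
  1. A     = {6, 1, 7, 5, 4}
  2. kA    = {6, 1, 7, 5, 4, 3}
  3. cA    = {2, 3}
  4. ckA   = {2}
  5. kcA   = {2, 7, 4, 3}
  6. kckA  = {2, 7, 4}
  7. ckcA  = {6, 1, 5}
  8. ckckA = {6, 1, 5, 3}
  9. kckcA = {6, 1, 5, 4, 3}
  10. ckckcA = {2, 7}
— saturated at 10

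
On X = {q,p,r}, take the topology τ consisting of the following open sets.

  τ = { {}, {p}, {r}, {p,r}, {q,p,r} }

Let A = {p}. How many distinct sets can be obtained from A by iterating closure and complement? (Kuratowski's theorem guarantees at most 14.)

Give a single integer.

4

cl via duality: int({q,r}) = {r}, so X∖{r} = {q,p}
Write k for closure, c for complement:
  1. A     = {p}
  2. kA    = {q,p}
  3. cA    = {q,r}
  4. ckA   = {r}
applying k or c yields no new set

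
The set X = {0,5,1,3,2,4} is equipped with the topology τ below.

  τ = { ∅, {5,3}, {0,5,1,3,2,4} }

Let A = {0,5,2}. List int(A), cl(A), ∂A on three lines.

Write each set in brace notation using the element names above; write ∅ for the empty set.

int(A) = ∅
cl(A)  = {0,5,1,3,2,4}
∂A     = {0,5,1,3,2,4}

interior: largest open inside A is ∅ (from ∅)
cl via duality: int({1,3,4}) = ∅, so X∖∅ = {0,5,1,3,2,4}
cl∖int = {0,5,1,3,2,4}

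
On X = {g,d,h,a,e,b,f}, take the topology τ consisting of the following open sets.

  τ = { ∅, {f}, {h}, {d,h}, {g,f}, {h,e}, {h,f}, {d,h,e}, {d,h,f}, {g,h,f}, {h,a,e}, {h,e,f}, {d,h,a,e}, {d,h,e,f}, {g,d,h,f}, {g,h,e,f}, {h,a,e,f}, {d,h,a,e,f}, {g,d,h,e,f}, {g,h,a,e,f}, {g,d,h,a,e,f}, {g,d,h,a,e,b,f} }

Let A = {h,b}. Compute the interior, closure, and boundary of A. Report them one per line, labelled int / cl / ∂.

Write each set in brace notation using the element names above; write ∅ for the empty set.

interior: largest open inside A is {h} (from ∅, {h})
cl via duality: int({g,d,a,e,f}) = {g,f}, so X∖{g,f} = {d,h,a,e,b}
cl∖int = {d,a,e,b}

int(A) = {h}
cl(A)  = {d,h,a,e,b}
∂A     = {d,a,e,b}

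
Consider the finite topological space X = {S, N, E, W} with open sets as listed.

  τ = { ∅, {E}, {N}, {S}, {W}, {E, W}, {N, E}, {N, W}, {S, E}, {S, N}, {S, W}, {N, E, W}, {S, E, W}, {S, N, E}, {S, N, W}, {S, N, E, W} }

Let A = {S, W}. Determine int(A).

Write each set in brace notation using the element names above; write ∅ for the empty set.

{S, W}

opens ⊆ A: ∅, {S}, {W}, {S, W}; union → int = {S, W}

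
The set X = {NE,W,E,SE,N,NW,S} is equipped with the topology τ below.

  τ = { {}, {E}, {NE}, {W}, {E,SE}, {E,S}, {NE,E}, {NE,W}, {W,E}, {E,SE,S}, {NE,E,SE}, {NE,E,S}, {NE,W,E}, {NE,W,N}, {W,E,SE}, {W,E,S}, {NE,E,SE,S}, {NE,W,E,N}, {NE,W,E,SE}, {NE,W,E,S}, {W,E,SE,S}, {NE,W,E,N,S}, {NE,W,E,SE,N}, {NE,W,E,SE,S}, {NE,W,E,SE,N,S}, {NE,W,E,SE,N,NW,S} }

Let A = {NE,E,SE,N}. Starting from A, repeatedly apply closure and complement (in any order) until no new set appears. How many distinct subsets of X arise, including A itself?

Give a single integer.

cl via duality: int({W,NW,S}) = {W}, so X∖{W} = {NE,E,SE,N,NW,S}
Write k for closure, c for complement:
  1. A     = {NE,E,SE,N}
  2. kA    = {NE,E,SE,N,NW,S}
  3. cA    = {W,NW,S}
  4. ckA   = {W}
  5. kcA   = {W,N,NW,S}
  6. kckA  = {W,N,NW}
  7. ckcA  = {NE,E,SE}
  8. ckckA = {NE,E,SE,S}
applying k or c yields no new set

8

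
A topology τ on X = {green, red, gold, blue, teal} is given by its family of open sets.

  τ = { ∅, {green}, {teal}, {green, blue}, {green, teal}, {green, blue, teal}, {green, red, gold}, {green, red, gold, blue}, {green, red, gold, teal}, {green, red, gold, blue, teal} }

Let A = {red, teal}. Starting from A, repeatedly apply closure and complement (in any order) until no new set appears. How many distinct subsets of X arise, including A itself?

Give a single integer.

6

closure: X∖int(X∖A) = X∖{green, blue} = {red, gold, teal}
Let k=closure and c=complement:
  1. A     = {red, teal}
  2. kA    = {red, gold, teal}
  3. cA    = {green, gold, blue}
  4. ckA   = {green, blue}
  5. kcA   = {green, red, gold, blue}
  6. ckcA  = {teal}
— saturated at 6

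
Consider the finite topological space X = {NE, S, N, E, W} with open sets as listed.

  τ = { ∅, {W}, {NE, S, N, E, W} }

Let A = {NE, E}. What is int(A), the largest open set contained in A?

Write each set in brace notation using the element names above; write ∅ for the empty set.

interior: largest open inside A is ∅ (from ∅)

∅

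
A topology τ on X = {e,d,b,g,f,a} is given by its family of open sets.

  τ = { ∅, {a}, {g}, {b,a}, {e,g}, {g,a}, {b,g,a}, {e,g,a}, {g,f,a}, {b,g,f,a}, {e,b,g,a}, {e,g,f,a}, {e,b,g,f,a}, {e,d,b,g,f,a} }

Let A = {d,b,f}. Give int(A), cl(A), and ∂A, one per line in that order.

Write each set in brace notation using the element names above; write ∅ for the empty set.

int(A) = ∅
cl(A)  = {d,b,f}
∂A     = {d,b,f}

open subsets of A: ∅; so int(A) = ∅
closure: X∖int(X∖A) = X∖{e,g,a} = {d,b,f}
∂A = {d,b,f} minus ∅ = {d,b,f}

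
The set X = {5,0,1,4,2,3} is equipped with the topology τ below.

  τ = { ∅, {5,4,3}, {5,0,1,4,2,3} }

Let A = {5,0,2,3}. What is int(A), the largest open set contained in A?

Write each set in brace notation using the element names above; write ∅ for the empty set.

U open, U⊆A: ∅. int(A) = ⋃ = ∅

∅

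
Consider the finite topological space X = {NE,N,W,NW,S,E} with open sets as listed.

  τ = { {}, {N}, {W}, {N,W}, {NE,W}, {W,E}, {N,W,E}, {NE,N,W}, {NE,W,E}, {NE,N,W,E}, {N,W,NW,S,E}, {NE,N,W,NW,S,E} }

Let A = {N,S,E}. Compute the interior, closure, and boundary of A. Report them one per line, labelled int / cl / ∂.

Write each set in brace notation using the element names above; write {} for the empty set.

int(A) = {N}
cl(A)  = {N,NW,S,E}
∂A     = {NW,S,E}

U open, U⊆A: {}, {N}. int(A) = ⋃ = {N}
X∖A={NE,W,NW}, int(X∖A)={NE,W}, hence cl(A)={N,NW,S,E}
∂A: remove int from cl → {NW,S,E}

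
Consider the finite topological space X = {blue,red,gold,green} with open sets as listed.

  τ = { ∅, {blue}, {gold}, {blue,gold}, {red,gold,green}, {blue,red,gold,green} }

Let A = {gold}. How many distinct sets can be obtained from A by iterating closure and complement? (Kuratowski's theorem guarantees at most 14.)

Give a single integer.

closure: X∖int(X∖A) = X∖{blue} = {red,gold,green}
Let k=closure and c=complement:
  1. A     = {gold}
  2. kA    = {red,gold,green}
  3. cA    = {blue,red,green}
  4. ckA   = {blue}
— saturated at 4

4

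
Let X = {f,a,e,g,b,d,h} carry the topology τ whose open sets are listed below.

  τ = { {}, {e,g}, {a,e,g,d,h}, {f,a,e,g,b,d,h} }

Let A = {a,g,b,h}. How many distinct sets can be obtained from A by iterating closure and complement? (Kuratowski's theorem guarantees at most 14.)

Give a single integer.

4

closure: X∖int(X∖A) = X∖{} = {f,a,e,g,b,d,h}
Let k=closure and c=complement:
  1. A     = {a,g,b,h}
  2. kA    = {f,a,e,g,b,d,h}
  3. cA    = {f,e,d}
  4. ckA   = {}
— saturated at 4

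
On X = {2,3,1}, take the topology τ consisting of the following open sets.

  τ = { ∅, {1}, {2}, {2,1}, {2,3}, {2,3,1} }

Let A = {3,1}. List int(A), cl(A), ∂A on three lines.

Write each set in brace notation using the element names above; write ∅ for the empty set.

interior: largest open inside A is {1} (from ∅, {1})
cl via duality: int({2}) = {2}, so X∖{2} = {3,1}
cl∖int = {3}

int(A) = {1}
cl(A)  = {3,1}
∂A     = {3}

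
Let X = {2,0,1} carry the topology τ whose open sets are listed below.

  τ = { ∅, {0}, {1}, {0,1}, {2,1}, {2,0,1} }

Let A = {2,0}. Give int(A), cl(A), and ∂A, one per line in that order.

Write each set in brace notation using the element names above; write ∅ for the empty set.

opens ⊆ A: ∅, {0}; union → int = {0}
complement {1}; its interior {1}; cl(A) = X∖{1} = {2,0}
boundary = {2,0} ∖ {0} = {2}

int(A) = {0}
cl(A)  = {2,0}
∂A     = {2}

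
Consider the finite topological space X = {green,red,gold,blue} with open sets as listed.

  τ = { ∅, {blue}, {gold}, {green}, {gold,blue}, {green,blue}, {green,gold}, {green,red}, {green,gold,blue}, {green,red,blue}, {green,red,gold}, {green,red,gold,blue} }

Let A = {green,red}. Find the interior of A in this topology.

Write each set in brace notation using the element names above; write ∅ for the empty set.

U open, U⊆A: ∅, {green}, {green,red}. int(A) = ⋃ = {green,red}

{green,red}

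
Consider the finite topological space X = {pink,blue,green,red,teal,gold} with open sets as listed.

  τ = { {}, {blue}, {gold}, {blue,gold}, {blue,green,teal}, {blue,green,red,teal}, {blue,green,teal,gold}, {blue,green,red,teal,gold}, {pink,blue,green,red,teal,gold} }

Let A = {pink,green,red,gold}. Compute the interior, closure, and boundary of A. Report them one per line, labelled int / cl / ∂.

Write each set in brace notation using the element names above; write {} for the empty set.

int(A) = {gold}
cl(A)  = {pink,green,red,teal,gold}
∂A     = {pink,green,red,teal}

open subsets of A: {}, {gold}; so int(A) = {gold}
closure: X∖int(X∖A) = X∖{blue} = {pink,green,red,teal,gold}
∂A = {pink,green,red,teal,gold} minus {gold} = {pink,green,red,teal}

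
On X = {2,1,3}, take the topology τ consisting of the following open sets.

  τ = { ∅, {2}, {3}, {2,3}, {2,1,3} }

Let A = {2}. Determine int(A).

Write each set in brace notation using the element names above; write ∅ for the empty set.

{2}

open subsets of A: ∅, {2}; so int(A) = {2}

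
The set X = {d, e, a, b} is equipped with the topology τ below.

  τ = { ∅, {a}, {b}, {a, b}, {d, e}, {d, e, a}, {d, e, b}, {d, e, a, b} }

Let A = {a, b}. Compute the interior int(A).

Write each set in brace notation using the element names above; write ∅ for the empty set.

open subsets of A: ∅, {b}, {a}, {a, b}; so int(A) = {a, b}

{a, b}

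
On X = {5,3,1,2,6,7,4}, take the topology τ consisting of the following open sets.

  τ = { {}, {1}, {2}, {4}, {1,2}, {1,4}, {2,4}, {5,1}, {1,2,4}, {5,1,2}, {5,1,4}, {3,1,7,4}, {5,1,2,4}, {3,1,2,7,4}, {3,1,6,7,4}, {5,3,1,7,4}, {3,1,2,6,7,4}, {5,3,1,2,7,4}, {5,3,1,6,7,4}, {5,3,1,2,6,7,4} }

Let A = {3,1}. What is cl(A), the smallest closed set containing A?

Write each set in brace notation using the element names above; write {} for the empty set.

{5,3,1,6,7}

X∖A={5,2,6,7,4}, int(X∖A)={2,4}, hence cl(A)={5,3,1,6,7}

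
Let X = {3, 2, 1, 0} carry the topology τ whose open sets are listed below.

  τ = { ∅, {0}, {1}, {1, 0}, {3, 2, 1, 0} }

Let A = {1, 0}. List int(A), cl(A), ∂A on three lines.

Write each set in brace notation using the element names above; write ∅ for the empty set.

open subsets of A: ∅, {0}, {1}, {1, 0}; so int(A) = {1, 0}
closure: X∖int(X∖A) = X∖∅ = {3, 2, 1, 0}
∂A = {3, 2, 1, 0} minus {1, 0} = {3, 2}

int(A) = {1, 0}
cl(A)  = {3, 2, 1, 0}
∂A     = {3, 2}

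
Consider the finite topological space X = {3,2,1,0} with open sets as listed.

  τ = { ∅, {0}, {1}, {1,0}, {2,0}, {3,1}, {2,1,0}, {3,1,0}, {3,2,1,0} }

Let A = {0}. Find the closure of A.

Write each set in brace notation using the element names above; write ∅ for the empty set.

cl via duality: int({3,2,1}) = {3,1}, so X∖{3,1} = {2,0}

{2,0}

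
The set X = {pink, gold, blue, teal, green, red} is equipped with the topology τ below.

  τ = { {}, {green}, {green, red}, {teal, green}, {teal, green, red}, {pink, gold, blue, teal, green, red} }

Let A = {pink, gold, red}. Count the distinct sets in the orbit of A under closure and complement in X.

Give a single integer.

closure: X∖int(X∖A) = X∖{teal, green} = {pink, gold, blue, red}
Let k=closure and c=complement:
  1. A     = {pink, gold, red}
  2. kA    = {pink, gold, blue, red}
  3. cA    = {blue, teal, green}
  4. ckA   = {teal, green}
  5. kcA   = {pink, gold, blue, teal, green, red}
  6. ckcA  = {}
— saturated at 6

6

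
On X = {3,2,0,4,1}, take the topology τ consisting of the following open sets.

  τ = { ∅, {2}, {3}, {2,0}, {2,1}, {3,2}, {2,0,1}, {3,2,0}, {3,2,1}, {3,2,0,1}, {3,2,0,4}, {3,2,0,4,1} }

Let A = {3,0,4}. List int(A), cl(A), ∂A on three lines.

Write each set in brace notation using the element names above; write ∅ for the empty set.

int(A) = {3}
cl(A)  = {3,0,4}
∂A     = {0,4}

open subsets of A: ∅, {3}; so int(A) = {3}
closure: X∖int(X∖A) = X∖{2,1} = {3,0,4}
∂A = {3,0,4} minus {3} = {0,4}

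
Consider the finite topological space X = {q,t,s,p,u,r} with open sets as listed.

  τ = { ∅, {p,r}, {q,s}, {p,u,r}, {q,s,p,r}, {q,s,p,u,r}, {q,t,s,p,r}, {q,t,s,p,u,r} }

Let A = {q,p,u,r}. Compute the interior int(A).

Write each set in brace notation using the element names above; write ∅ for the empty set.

U open, U⊆A: ∅, {p,r}, {p,u,r}. int(A) = ⋃ = {p,u,r}

{p,u,r}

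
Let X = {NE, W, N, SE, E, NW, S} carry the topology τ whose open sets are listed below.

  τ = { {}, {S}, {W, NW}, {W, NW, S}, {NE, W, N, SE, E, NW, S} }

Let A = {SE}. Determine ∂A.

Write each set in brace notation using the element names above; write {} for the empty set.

{NE, N, SE, E}

opens ⊆ A: {}; union → int = {}
complement {NE, W, N, E, NW, S}; its interior {W, NW, S}; cl(A) = X∖{W, NW, S} = {NE, N, SE, E}
boundary = {NE, N, SE, E} ∖ {} = {NE, N, SE, E}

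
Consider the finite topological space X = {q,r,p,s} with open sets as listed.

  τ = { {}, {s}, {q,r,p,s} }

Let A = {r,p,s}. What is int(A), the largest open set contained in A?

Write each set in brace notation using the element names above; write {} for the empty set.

{s}

open subsets of A: {}, {s}; so int(A) = {s}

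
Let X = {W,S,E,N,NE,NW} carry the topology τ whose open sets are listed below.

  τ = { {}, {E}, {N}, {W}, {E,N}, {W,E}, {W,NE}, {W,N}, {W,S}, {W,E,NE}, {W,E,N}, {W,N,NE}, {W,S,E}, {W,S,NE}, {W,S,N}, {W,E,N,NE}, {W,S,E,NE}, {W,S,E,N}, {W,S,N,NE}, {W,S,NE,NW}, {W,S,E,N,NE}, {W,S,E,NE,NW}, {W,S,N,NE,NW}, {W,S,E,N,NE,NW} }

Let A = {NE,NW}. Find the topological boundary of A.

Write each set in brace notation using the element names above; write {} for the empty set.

{NE,NW}

opens ⊆ A: {}; union → int = {}
complement {W,S,E,N}; its interior {W,S,E,N}; cl(A) = X∖{W,S,E,N} = {NE,NW}
boundary = {NE,NW} ∖ {} = {NE,NW}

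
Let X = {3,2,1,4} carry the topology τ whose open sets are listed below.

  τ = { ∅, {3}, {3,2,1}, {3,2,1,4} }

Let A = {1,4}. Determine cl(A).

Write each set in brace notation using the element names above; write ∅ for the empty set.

{2,1,4}

closure: X∖int(X∖A) = X∖{3} = {2,1,4}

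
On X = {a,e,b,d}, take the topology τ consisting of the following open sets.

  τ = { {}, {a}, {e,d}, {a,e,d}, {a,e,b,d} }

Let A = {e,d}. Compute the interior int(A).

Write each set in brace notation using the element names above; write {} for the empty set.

opens ⊆ A: {}, {e,d}; union → int = {e,d}

{e,d}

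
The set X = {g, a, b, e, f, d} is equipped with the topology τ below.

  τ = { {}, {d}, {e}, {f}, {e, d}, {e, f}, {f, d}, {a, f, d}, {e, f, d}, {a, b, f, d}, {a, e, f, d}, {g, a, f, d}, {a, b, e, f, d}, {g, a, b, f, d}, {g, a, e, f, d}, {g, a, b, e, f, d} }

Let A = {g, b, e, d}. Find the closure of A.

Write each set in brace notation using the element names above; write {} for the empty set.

{g, a, b, e, d}

cl via duality: int({a, f}) = {f}, so X∖{f} = {g, a, b, e, d}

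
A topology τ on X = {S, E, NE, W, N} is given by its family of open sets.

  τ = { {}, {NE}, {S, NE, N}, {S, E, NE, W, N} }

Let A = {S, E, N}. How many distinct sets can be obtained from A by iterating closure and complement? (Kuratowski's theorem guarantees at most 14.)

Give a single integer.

6

X∖A={NE, W}, int(X∖A)={NE}, hence cl(A)={S, E, W, N}
Orbit (k=closure, c=complement):
  1. A     = {S, E, N}
  2. kA    = {S, E, W, N}
  3. cA    = {NE, W}
  4. ckA   = {NE}
  5. kcA   = {S, E, NE, W, N}
  6. ckcA  = {}
(closed under both — stop)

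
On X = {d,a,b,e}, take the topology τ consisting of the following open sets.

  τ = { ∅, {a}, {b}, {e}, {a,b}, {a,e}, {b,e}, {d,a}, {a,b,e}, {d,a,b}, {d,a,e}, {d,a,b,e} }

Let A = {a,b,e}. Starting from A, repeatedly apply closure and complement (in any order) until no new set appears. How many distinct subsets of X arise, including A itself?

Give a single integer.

4

complement {d}; its interior ∅; cl(A) = X∖∅ = {d,a,b,e}
With k = closure, c = complement:
  1. A     = {a,b,e}
  2. kA    = {d,a,b,e}
  3. cA    = {d}
  4. ckA   = ∅
k, c of each give nothing new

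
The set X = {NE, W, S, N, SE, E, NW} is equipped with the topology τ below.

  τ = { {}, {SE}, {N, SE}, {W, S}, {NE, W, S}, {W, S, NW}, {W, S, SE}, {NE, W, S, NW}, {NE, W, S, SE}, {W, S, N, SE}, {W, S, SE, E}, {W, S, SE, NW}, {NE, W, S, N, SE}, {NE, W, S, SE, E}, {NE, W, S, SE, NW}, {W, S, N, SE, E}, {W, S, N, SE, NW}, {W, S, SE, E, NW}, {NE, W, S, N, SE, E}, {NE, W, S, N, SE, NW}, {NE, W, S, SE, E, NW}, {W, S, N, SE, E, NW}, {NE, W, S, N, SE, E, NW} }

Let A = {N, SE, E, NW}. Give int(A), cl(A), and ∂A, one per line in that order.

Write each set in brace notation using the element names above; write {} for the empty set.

interior: largest open inside A is {N, SE} (from {}, {SE}, {N, SE})
cl via duality: int({NE, W, S}) = {NE, W, S}, so X∖{NE, W, S} = {N, SE, E, NW}
cl∖int = {E, NW}

int(A) = {N, SE}
cl(A)  = {N, SE, E, NW}
∂A     = {E, NW}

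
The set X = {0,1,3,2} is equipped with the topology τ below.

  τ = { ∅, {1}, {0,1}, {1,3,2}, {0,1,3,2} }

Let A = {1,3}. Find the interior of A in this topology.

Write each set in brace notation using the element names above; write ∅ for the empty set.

{1}

opens ⊆ A: ∅, {1}; union → int = {1}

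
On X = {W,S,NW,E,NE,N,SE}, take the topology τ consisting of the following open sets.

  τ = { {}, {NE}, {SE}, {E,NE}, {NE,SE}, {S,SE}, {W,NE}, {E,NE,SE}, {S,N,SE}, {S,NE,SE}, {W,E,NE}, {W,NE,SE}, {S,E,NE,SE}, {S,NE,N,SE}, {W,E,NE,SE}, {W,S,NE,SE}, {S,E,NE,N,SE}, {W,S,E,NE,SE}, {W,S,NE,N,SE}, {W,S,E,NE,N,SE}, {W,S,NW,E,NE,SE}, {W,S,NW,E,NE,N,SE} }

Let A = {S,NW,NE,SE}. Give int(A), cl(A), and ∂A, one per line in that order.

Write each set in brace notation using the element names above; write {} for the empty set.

int(A) = {S,NE,SE}
cl(A)  = {W,S,NW,E,NE,N,SE}
∂A     = {W,NW,E,N}

U open, U⊆A: {}, {NE}, {SE}, {NE,SE}, {S,SE}, {S,NE,SE}. int(A) = ⋃ = {S,NE,SE}
X∖A={W,E,N}, int(X∖A)={}, hence cl(A)={W,S,NW,E,NE,N,SE}
∂A: remove int from cl → {W,NW,E,N}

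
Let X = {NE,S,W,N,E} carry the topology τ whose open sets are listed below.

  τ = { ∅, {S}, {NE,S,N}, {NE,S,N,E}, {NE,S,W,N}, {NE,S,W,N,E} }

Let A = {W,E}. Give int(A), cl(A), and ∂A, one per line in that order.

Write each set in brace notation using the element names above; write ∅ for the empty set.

interior: largest open inside A is ∅ (from ∅)
cl via duality: int({NE,S,N}) = {NE,S,N}, so X∖{NE,S,N} = {W,E}
cl∖int = {W,E}

int(A) = ∅
cl(A)  = {W,E}
∂A     = {W,E}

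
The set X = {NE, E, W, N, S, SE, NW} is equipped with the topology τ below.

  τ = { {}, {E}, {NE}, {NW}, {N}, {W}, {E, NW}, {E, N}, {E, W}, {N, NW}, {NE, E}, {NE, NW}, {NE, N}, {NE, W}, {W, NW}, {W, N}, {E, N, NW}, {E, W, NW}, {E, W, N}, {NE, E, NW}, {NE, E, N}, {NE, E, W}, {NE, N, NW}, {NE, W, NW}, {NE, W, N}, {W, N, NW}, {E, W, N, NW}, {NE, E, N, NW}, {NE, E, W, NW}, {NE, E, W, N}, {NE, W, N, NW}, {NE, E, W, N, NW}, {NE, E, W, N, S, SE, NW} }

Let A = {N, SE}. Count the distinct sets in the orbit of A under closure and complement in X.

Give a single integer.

complement {NE, E, W, S, NW}; its interior {NE, E, W, NW}; cl(A) = X∖{NE, E, W, NW} = {N, S, SE}
With k = closure, c = complement:
  1. A     = {N, SE}
  2. kA    = {N, S, SE}
  3. cA    = {NE, E, W, S, NW}
  4. ckA   = {NE, E, W, NW}
  5. kcA   = {NE, E, W, S, SE, NW}
  6. ckcA  = {N}
k, c of each give nothing new

6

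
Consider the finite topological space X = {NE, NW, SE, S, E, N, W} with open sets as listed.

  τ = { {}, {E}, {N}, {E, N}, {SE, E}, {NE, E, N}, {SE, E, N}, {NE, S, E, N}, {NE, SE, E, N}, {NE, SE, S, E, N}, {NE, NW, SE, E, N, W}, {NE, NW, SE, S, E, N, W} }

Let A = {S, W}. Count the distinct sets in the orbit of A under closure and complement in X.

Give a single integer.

6

complement {NE, NW, SE, E, N}; its interior {NE, SE, E, N}; cl(A) = X∖{NE, SE, E, N} = {NW, S, W}
With k = closure, c = complement:
  1. A     = {S, W}
  2. kA    = {NW, S, W}
  3. cA    = {NE, NW, SE, E, N}
  4. ckA   = {NE, SE, E, N}
  5. kcA   = {NE, NW, SE, S, E, N, W}
  6. ckcA  = {}
k, c of each give nothing new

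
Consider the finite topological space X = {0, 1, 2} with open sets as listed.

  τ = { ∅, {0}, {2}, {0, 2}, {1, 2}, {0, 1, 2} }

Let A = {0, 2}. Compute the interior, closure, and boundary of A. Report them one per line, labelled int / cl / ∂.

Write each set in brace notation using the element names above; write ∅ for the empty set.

int(A) = {0, 2}
cl(A)  = {0, 1, 2}
∂A     = {1}

opens ⊆ A: ∅, {2}, {0}, {0, 2}; union → int = {0, 2}
complement {1}; its interior ∅; cl(A) = X∖∅ = {0, 1, 2}
boundary = {0, 1, 2} ∖ {0, 2} = {1}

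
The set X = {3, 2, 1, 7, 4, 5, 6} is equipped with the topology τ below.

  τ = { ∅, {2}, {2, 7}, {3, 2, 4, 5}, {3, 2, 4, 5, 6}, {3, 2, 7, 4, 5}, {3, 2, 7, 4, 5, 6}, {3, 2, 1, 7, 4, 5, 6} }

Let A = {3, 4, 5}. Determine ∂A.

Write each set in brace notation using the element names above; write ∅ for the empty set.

U open, U⊆A: ∅. int(A) = ⋃ = ∅
X∖A={2, 1, 7, 6}, int(X∖A)={2, 7}, hence cl(A)={3, 1, 4, 5, 6}
∂A: remove int from cl → {3, 1, 4, 5, 6}

{3, 1, 4, 5, 6}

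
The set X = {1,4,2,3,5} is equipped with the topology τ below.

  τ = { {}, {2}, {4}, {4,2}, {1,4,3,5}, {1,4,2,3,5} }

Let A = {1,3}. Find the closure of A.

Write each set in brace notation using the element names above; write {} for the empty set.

cl via duality: int({4,2,5}) = {4,2}, so X∖{4,2} = {1,3,5}

{1,3,5}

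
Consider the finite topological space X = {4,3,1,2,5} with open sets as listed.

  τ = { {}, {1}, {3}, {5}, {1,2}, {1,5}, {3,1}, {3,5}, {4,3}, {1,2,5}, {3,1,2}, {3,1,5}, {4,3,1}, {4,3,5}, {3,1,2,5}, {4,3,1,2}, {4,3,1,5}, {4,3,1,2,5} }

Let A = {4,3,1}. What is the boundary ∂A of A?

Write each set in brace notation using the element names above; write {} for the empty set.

{2}

opens ⊆ A: {}, {1}, {3}, {4,3}, {3,1}, {4,3,1}; union → int = {4,3,1}
complement {2,5}; its interior {5}; cl(A) = X∖{5} = {4,3,1,2}
boundary = {4,3,1,2} ∖ {4,3,1} = {2}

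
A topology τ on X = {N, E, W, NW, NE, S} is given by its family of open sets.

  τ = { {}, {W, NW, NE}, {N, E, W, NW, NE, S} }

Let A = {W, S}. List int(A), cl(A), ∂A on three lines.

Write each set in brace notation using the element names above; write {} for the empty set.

opens ⊆ A: {}; union → int = {}
complement {N, E, NW, NE}; its interior {}; cl(A) = X∖{} = {N, E, W, NW, NE, S}
boundary = {N, E, W, NW, NE, S} ∖ {} = {N, E, W, NW, NE, S}

int(A) = {}
cl(A)  = {N, E, W, NW, NE, S}
∂A     = {N, E, W, NW, NE, S}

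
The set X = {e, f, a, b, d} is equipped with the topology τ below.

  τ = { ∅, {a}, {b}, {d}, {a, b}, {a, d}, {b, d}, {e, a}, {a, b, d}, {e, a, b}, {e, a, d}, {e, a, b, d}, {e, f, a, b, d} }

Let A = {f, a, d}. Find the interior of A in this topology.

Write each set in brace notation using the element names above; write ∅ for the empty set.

{a, d}

open subsets of A: ∅, {d}, {a}, {a, d}; so int(A) = {a, d}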